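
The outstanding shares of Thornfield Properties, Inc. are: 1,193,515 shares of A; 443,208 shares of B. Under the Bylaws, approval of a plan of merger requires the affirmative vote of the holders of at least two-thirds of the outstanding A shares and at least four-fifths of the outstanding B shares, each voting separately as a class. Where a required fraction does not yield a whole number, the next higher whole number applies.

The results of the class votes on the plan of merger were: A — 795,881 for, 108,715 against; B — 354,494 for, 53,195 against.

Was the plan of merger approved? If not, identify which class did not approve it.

A: 2/3 of 1193515 = 795676.67, rounded up to 795677; 795,677 required, 795,881 in favor — approved.
B: 4/5 of 443208 = 354566.40, rounded up to 354567; 354,567 required, 354,494 in favor — not approved.

Not approved — the B shares did not give the required vote.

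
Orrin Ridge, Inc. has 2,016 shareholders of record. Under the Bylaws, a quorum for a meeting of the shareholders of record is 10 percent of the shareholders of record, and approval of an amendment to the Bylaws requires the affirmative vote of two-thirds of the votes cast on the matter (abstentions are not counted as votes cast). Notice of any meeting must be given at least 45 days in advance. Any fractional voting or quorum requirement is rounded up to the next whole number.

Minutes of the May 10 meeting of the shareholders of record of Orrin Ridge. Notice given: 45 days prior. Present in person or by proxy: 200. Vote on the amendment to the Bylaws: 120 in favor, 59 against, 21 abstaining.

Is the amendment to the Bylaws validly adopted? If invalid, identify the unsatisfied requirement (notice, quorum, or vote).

Notice: 45 days given; 45 required. Satisfied.
Quorum: 10% of 2,016 = 201.60, rounded up to 202; 200 present. Not satisfied.
Vote: requires two-thirds of the votes cast (200 − 21 abstaining = 179); 2/3 of 179 = 119.33, rounded up to 120, so 120 needed; 120 in favor. Satisfied.

Invalid — quorum requirement not satisfied.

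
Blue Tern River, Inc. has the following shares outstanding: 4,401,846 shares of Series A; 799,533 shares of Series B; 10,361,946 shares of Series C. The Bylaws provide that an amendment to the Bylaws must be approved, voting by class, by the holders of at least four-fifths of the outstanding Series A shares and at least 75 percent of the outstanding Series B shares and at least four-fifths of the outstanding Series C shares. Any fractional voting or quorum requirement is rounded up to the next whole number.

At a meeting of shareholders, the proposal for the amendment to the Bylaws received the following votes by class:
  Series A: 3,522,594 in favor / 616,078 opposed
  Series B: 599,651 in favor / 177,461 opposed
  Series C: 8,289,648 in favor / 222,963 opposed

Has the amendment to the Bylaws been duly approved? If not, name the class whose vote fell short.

Approved — every class gave the required vote.

Series A: 4/5 of 4401846 = 3521476.80, rounded up to 3521477; 3,521,477 required, 3,522,594 in favor — approved.
Series B: 3/4 of 799533 = 599649.75, rounded up to 599650; 599,650 required, 599,651 in favor — approved.
Series C: 4/5 of 10361946 = 8289556.80, rounded up to 8289557; 8,289,557 required, 8,289,648 in favor — approved.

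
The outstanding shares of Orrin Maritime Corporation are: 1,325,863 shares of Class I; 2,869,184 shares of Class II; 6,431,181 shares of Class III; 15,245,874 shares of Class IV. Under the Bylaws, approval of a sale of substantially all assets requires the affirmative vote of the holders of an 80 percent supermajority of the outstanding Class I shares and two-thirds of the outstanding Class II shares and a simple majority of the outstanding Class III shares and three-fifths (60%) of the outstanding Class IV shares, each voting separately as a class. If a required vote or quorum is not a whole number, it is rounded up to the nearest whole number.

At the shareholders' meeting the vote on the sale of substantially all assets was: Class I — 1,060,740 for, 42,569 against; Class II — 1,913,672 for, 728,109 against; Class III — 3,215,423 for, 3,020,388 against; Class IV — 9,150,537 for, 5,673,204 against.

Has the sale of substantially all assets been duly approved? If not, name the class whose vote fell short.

Not approved — the Class III shares did not give the required vote.

Class I: 4/5 of 1325863 = 1060690.40, rounded up to 1060691; 1,060,691 required, 1,060,740 in favor — approved.
Class II: 2/3 of 2869184 = 1912789.33, rounded up to 1912790; 1,912,790 required, 1,913,672 in favor — approved.
Class III: a majority of 6431181 is 3215591; 3,215,591 required, 3,215,423 in favor — not approved.
Class IV: 3/5 of 15245874 = 9147524.40, rounded up to 9147525; 9,147,525 required, 9,150,537 in favor — approved.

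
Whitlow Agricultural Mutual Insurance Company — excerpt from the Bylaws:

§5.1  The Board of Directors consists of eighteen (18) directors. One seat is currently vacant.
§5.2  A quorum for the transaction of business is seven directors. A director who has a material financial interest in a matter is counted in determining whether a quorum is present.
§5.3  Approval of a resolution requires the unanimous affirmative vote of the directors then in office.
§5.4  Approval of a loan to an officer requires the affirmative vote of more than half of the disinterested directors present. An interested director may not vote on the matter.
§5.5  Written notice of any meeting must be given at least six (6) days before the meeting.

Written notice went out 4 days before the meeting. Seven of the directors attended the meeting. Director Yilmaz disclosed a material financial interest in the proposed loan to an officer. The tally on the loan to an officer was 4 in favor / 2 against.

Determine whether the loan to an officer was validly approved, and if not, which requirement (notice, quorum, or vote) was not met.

Notice: 4 days given; 6 required (4 < 6). Not satisfied.
Quorum: 7 present (interested directors count toward quorum); quorum is 7. Satisfied.
Vote: the loan to an officer requires a majority of the disinterested directors present (7 − 1 = 6). A majority of 6 is 4, so 4 affirmative votes are needed; 4 voted in favor. Satisfied.

Invalid — notice requirement not satisfied.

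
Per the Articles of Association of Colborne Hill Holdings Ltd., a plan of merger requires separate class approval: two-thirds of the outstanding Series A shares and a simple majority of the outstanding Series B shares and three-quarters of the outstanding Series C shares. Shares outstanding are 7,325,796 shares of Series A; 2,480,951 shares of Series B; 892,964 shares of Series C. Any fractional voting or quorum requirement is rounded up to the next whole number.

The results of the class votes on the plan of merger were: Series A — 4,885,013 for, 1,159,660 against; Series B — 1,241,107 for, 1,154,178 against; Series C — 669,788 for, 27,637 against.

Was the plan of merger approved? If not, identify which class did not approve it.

Approved — every class gave the required vote.

Series A: 2/3 of 7325796 = 4883864; 4,883,864 required, 4,885,013 in favor — approved.
Series B: a majority of 2480951 is 1240476; 1,240,476 required, 1,241,107 in favor — approved.
Series C: 3/4 of 892964 = 669723; 669,723 required, 669,788 in favor — approved.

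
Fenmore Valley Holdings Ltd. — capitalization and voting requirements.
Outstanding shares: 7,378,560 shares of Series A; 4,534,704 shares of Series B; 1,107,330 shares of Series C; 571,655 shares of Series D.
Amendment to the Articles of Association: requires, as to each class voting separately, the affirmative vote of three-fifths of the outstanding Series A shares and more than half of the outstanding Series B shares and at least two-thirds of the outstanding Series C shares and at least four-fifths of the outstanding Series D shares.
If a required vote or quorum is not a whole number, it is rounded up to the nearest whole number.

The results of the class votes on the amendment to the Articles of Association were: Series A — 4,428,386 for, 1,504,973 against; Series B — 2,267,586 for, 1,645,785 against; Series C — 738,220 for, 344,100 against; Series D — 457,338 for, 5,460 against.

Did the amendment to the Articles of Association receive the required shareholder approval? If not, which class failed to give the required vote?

Series A: 3/5 of 7378560 = 4427136; 4,427,136 required, 4,428,386 in favor — approved.
Series B: a majority of 4534704 is 2267353; 2,267,353 required, 2,267,586 in favor — approved.
Series C: 2/3 of 1107330 = 738220; 738,220 required, 738,220 in favor — approved.
Series D: 4/5 of 571655 = 457324; 457,324 required, 457,338 in favor — approved.

Approved — every class gave the required vote.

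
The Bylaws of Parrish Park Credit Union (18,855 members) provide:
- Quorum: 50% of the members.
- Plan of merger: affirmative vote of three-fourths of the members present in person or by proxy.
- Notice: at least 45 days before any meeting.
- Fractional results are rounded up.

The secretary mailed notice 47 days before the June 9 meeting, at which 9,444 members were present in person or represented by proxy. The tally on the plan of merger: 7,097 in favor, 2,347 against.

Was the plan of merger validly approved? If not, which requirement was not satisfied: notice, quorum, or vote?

Notice: 47 days given; 45 required. Satisfied.
Quorum: 50% of 18,855 = 9,427.50, rounded up to 9,428; 9,444 present. Satisfied.
Vote: requires three-fourths of those present (9,444); 3/4 of 9444 = 7083, so 7,083 needed; 7,097 in favor. Satisfied.

Valid — all requirements satisfied.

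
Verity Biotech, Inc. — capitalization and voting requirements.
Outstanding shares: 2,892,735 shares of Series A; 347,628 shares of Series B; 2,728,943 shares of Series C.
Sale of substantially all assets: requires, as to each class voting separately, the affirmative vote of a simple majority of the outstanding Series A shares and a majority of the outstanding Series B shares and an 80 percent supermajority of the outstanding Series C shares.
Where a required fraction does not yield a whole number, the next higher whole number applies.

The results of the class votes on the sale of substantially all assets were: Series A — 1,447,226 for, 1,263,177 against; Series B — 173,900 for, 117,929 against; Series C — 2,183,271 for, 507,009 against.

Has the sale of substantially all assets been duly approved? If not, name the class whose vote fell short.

Series A: a majority of 2892735 is 1446368; 1,446,368 required, 1,447,226 in favor — approved.
Series B: a majority of 347628 is 173815; 173,815 required, 173,900 in favor — approved.
Series C: 4/5 of 2728943 = 2183154.40, rounded up to 2183155; 2,183,155 required, 2,183,271 in favor — approved.

Approved — every class gave the required vote.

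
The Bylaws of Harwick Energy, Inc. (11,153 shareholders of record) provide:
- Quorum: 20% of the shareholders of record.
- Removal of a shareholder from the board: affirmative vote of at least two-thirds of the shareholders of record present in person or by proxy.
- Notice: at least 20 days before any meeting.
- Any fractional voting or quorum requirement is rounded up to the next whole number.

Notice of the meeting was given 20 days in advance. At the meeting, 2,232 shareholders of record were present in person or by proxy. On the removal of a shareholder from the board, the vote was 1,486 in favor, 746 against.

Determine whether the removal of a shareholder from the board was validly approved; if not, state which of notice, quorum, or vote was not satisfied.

Invalid — vote requirement not satisfied.

Notice: 20 days given; 20 required. Satisfied.
Quorum: 20% of 11,153 = 2,230.60, rounded up to 2,231; 2,232 present. Satisfied.
Vote: requires two-thirds of those present (2,232); 2/3 of 2232 = 1488, so 1,488 needed; 1,486 in favor. Not satisfied.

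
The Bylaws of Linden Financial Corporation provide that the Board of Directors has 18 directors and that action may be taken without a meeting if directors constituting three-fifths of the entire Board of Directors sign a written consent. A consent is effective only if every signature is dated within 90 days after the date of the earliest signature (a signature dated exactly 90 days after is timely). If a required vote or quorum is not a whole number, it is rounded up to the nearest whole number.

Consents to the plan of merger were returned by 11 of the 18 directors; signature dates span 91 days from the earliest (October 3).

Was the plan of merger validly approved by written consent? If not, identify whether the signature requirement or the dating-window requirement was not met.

Not effective — dating-window requirement not satisfied.

Signatures required: three-fifths of 18 — 3/5 of 18 = 10.80, rounded up to 11, so 11 needed; 11 signed. Sufficient.
Dating window: the latest signature is 91 days after the earliest; the limit is 90 days. Outside the window.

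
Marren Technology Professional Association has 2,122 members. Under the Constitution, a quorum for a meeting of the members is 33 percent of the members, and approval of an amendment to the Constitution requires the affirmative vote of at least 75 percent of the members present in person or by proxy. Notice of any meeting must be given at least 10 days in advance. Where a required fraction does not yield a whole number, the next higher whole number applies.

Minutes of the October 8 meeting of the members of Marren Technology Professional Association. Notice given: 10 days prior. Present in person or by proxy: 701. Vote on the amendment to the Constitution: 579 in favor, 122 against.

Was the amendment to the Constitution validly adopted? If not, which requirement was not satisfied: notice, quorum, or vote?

Notice: 10 days given; 10 required. Satisfied.
Quorum: 33% of 2,122 = 700.26, rounded up to 701; 701 present. Satisfied.
Vote: requires three-fourths of those present (701); 3/4 of 701 = 525.75, rounded up to 526, so 526 needed; 579 in favor. Satisfied.

Valid — all requirements satisfied.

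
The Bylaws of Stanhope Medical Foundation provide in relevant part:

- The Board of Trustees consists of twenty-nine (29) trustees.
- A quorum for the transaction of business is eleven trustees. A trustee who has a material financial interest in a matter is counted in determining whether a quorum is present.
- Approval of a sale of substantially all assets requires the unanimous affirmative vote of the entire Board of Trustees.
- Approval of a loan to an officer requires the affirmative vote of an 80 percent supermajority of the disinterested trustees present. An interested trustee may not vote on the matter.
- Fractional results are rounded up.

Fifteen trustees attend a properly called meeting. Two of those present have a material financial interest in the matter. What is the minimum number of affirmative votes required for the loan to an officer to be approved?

11

The loan to an officer requires four-fifths of the disinterested trustees present (15 − 2 = 13).
4/5 of 13 = 10.40, rounded up to 11.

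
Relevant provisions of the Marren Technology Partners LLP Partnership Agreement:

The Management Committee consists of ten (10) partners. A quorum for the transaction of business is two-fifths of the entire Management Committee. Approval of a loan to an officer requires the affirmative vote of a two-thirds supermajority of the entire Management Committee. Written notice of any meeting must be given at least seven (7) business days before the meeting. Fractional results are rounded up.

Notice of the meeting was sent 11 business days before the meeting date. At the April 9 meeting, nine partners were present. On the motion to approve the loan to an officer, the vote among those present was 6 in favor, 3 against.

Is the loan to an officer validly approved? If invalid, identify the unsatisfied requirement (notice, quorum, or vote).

Invalid — vote requirement not satisfied.

Notice: 11 business days given; 7 required (11 ≥ 7). Satisfied.
Quorum: 9 present; quorum is 4. Satisfied.
Vote: the loan to an officer requires two-thirds of the entire Management Committee (10). 2/3 of 10 = 6.67, rounded up to 7, so 7 affirmative votes are needed; 6 voted in favor. Not satisfied.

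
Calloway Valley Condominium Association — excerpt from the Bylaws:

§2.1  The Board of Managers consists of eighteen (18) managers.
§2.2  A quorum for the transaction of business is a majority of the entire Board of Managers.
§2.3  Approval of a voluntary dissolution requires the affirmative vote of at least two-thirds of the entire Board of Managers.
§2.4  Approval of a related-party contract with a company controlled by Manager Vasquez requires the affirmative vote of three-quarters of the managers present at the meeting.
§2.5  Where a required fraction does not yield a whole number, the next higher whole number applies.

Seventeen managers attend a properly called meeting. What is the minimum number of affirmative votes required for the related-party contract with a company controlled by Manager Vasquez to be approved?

13

The related-party contract with a company controlled by Manager Vasquez requires three-fourths of the managers present (17).
3/4 of 17 = 12.75, rounded up to 13.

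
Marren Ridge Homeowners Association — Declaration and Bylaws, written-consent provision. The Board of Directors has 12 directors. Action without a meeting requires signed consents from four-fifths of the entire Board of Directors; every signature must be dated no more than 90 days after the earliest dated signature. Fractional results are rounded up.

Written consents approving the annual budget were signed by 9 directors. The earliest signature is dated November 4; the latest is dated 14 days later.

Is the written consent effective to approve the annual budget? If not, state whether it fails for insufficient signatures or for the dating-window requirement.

Not effective — insufficient signatures.

Signatures required: four-fifths of 12 — 4/5 of 12 = 9.60, rounded up to 10, so 10 needed; 9 signed. Insufficient.
Dating window: the latest signature is 14 days after the earliest; the limit is 90 days. Within the window.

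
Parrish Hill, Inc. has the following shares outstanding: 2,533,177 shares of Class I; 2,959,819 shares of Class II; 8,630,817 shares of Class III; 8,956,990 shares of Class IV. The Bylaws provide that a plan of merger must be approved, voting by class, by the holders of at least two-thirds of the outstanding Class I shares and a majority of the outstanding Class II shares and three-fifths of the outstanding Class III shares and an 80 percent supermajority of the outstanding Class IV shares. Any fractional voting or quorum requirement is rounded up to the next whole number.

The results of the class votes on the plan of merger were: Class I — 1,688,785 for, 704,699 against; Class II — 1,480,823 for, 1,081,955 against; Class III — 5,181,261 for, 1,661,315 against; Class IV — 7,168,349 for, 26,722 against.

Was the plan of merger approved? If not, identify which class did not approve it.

Class I: 2/3 of 2533177 = 1688784.67, rounded up to 1688785; 1,688,785 required, 1,688,785 in favor — approved.
Class II: a majority of 2959819 is 1479910; 1,479,910 required, 1,480,823 in favor — approved.
Class III: 3/5 of 8630817 = 5178490.20, rounded up to 5178491; 5,178,491 required, 5,181,261 in favor — approved.
Class IV: 4/5 of 8956990 = 7165592; 7,165,592 required, 7,168,349 in favor — approved.

Approved — every class gave the required vote.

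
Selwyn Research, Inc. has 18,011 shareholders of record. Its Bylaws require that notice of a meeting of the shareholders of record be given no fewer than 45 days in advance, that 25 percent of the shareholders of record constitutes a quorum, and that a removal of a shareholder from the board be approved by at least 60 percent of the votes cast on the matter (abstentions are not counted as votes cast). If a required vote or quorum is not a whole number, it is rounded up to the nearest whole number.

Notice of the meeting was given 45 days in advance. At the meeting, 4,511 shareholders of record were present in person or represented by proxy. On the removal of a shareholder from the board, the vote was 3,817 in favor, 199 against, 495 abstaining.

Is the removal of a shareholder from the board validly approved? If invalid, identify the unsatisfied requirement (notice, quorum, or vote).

Valid — all requirements satisfied.

Notice: 45 days given; 45 required. Satisfied.
Quorum: 25% of 18,011 = 4,502.75, rounded up to 4,503; 4,511 present. Satisfied.
Vote: requires three-fifths of the votes cast (4,511 − 495 abstaining = 4,016); 3/5 of 4016 = 2409.60, rounded up to 2410, so 2,410 needed; 3,817 in favor. Satisfied.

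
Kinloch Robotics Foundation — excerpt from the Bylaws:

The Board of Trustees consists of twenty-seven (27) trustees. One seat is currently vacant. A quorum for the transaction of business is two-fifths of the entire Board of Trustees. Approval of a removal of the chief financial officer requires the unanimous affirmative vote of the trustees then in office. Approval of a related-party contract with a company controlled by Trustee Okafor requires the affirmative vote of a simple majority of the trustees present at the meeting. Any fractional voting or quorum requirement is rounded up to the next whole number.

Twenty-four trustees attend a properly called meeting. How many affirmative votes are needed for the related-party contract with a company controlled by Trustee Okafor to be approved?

The related-party contract with a company controlled by Trustee Okafor requires a majority of the trustees present (24).
A majority of 24 is 13.

13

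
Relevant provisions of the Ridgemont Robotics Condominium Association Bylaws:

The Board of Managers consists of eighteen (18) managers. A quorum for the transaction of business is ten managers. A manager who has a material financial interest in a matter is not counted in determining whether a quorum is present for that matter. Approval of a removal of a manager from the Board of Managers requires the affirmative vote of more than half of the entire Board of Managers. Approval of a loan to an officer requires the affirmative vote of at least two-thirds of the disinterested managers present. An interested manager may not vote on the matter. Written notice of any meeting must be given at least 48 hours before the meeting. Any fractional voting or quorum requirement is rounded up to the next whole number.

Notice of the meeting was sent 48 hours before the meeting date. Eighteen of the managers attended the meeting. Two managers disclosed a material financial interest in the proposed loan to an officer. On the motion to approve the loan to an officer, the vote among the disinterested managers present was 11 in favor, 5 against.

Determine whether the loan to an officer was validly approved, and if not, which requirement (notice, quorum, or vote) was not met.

Valid — all requirements satisfied.

Notice: 48 hours given; 48 required (48 ≥ 48). Satisfied.
Quorum: 18 present, but the 2 interested managers do not count, leaving 16. Quorum is 10. Satisfied.
Vote: the loan to an officer requires two-thirds of the disinterested managers present (18 − 2 = 16). 2/3 of 16 = 10.67, rounded up to 11, so 11 affirmative votes are needed; 11 voted in favor. Satisfied.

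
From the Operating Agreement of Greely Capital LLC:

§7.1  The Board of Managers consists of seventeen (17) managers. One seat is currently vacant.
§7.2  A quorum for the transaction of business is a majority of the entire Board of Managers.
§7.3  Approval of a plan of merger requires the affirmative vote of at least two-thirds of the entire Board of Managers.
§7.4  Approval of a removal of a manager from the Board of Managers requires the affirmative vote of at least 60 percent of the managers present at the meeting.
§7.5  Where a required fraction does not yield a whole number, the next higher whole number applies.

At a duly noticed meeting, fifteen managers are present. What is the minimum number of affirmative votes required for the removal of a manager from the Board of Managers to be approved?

The removal of a manager from the Board of Managers requires three-fifths of the managers present (15).
3/5 of 15 = 9.

9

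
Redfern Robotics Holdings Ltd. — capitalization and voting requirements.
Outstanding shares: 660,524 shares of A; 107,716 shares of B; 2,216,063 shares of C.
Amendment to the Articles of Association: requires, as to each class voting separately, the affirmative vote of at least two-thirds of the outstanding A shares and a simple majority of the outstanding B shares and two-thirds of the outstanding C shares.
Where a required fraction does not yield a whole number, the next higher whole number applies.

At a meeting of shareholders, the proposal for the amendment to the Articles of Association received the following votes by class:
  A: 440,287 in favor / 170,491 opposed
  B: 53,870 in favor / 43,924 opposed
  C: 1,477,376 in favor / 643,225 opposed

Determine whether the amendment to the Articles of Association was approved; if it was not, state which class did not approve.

Not approved — the A shares did not give the required vote.

A: 2/3 of 660524 = 440349.33, rounded up to 440350; 440,350 required, 440,287 in favor — not approved.
B: a majority of 107716 is 53859; 53,859 required, 53,870 in favor — approved.
C: 2/3 of 2216063 = 1477375.33, rounded up to 1477376; 1,477,376 required, 1,477,376 in favor — approved.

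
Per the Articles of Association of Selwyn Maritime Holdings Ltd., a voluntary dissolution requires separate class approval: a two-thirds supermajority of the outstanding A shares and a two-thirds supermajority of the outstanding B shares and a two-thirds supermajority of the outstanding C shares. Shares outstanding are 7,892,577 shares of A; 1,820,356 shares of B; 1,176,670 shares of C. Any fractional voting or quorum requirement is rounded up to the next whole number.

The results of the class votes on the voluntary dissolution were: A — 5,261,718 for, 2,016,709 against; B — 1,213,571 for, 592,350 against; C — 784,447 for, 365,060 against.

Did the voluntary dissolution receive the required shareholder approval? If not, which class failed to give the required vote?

A: 2/3 of 7892577 = 5261718; 5,261,718 required, 5,261,718 in favor — approved.
B: 2/3 of 1820356 = 1213570.67, rounded up to 1213571; 1,213,571 required, 1,213,571 in favor — approved.
C: 2/3 of 1176670 = 784446.67, rounded up to 784447; 784,447 required, 784,447 in favor — approved.

Approved — every class gave the required vote.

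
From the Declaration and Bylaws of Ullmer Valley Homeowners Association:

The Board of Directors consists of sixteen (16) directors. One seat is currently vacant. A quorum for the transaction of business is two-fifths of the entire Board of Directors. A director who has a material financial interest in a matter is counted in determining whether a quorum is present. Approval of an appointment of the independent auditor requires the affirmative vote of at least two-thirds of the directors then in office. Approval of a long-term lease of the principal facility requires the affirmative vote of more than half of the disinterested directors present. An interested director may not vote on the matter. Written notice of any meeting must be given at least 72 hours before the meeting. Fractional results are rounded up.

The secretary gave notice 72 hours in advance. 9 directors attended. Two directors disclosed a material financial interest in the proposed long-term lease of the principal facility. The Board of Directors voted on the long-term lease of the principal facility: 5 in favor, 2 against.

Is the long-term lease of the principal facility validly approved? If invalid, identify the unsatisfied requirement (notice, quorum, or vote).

Notice: 72 hours given; 72 required (72 ≥ 72). Satisfied.
Quorum: 9 present (interested directors count toward quorum); quorum is 7. Satisfied.
Vote: the long-term lease of the principal facility requires a majority of the disinterested directors present (9 − 2 = 7). A majority of 7 is 4, so 4 affirmative votes are needed; 5 voted in favor. Satisfied.

Valid — all requirements satisfied.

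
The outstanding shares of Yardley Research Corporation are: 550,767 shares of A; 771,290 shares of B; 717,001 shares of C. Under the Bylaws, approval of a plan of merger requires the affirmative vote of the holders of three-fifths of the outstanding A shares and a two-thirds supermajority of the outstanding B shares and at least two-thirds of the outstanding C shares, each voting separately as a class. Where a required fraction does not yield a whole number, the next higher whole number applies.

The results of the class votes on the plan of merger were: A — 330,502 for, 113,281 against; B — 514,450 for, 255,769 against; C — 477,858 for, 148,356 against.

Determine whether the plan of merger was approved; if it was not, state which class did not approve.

Not approved — the C shares did not give the required vote.

A: 3/5 of 550767 = 330460.20, rounded up to 330461; 330,461 required, 330,502 in favor — approved.
B: 2/3 of 771290 = 514193.33, rounded up to 514194; 514,194 required, 514,450 in favor — approved.
C: 2/3 of 717001 = 478000.67, rounded up to 478001; 478,001 required, 477,858 in favor — not approved.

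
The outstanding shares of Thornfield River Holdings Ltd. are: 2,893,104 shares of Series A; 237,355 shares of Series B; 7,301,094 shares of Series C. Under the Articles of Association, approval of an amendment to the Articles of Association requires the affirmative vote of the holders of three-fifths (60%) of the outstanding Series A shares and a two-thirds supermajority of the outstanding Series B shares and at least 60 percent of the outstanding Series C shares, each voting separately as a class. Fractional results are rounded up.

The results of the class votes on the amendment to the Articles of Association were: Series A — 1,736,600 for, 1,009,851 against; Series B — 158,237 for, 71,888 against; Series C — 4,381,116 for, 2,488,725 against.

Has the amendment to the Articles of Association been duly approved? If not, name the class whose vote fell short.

Series A: 3/5 of 2893104 = 1735862.40, rounded up to 1735863; 1,735,863 required, 1,736,600 in favor — approved.
Series B: 2/3 of 237355 = 158236.67, rounded up to 158237; 158,237 required, 158,237 in favor — approved.
Series C: 3/5 of 7301094 = 4380656.40, rounded up to 4380657; 4,380,657 required, 4,381,116 in favor — approved.

Approved — every class gave the required vote.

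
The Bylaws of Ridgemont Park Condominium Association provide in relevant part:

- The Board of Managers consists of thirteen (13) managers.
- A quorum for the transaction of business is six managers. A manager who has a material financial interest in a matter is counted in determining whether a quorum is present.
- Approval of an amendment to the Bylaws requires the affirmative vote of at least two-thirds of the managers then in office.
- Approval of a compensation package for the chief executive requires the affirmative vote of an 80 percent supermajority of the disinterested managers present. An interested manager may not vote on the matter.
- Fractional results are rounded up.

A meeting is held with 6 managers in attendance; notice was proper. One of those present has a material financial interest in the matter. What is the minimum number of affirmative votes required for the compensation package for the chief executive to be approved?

The compensation package for the chief executive requires four-fifths of the disinterested managers present (6 − 1 = 5).
4/5 of 5 = 4.

4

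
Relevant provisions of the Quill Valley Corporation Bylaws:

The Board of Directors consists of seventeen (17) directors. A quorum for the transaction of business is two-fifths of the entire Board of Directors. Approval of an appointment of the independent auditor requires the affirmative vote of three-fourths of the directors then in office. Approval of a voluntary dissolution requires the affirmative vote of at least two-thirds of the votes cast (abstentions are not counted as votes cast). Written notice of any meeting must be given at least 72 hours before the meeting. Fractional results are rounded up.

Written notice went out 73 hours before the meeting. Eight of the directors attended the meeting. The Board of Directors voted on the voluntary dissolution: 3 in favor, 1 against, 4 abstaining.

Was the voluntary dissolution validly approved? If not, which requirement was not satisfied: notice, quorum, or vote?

Valid — all requirements satisfied.

Notice: 73 hours given; 72 required (73 ≥ 72). Satisfied.
Quorum: 8 present; quorum is 7. Satisfied.
Vote: the voluntary dissolution requires two-thirds of the votes cast (8 present − 4 abstaining = 4). 2/3 of 4 = 2.67, rounded up to 3, so 3 affirmative votes are needed; 3 voted in favor. Satisfied.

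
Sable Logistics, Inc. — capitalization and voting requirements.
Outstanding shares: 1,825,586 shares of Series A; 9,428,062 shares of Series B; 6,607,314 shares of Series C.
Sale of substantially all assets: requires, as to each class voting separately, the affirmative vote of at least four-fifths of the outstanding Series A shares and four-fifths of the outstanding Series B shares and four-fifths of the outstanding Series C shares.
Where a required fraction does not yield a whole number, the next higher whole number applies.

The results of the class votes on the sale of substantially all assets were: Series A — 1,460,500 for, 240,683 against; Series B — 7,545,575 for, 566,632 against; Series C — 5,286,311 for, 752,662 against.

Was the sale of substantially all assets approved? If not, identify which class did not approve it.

Series A: 4/5 of 1825586 = 1460468.80, rounded up to 1460469; 1,460,469 required, 1,460,500 in favor — approved.
Series B: 4/5 of 9428062 = 7542449.60, rounded up to 7542450; 7,542,450 required, 7,545,575 in favor — approved.
Series C: 4/5 of 6607314 = 5285851.20, rounded up to 5285852; 5,285,852 required, 5,286,311 in favor — approved.

Approved — every class gave the required vote.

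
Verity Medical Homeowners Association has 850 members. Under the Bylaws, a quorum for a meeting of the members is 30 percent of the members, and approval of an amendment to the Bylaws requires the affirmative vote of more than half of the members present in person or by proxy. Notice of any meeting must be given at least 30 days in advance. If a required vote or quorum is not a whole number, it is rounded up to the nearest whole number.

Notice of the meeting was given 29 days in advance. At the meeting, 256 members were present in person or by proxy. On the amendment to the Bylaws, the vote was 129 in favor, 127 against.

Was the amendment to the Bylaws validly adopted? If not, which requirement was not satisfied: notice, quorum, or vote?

Notice: 29 days given; 30 required. Not satisfied.
Quorum: 30% of 850 = 255; 256 present. Satisfied.
Vote: requires a majority of those present (256); a majority of 256 is 129, so 129 needed; 129 in favor. Satisfied.

Invalid — notice requirement not satisfied.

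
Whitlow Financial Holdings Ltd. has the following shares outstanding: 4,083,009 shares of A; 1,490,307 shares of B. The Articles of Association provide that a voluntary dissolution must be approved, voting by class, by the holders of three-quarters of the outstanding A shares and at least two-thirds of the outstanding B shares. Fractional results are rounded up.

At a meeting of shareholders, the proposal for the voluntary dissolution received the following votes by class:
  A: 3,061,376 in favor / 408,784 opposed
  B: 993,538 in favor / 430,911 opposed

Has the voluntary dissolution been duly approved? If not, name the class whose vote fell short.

A: 3/4 of 4083009 = 3062256.75, rounded up to 3062257; 3,062,257 required, 3,061,376 in favor — not approved.
B: 2/3 of 1490307 = 993538; 993,538 required, 993,538 in favor — approved.

Not approved — the A shares did not give the required vote.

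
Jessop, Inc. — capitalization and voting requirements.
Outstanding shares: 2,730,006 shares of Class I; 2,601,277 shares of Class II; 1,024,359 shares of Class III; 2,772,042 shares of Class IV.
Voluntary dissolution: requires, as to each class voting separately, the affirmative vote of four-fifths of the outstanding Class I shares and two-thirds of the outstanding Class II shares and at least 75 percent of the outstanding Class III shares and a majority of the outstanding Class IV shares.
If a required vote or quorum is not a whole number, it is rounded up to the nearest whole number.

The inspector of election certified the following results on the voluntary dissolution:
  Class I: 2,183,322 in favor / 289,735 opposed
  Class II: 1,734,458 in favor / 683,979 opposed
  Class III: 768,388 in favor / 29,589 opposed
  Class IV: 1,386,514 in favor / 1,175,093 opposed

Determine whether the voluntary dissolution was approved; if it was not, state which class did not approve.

Class I: 4/5 of 2730006 = 2184004.80, rounded up to 2184005; 2,184,005 required, 2,183,322 in favor — not approved.
Class II: 2/3 of 2601277 = 1734184.67, rounded up to 1734185; 1,734,185 required, 1,734,458 in favor — approved.
Class III: 3/4 of 1024359 = 768269.25, rounded up to 768270; 768,270 required, 768,388 in favor — approved.
Class IV: a majority of 2772042 is 1386022; 1,386,022 required, 1,386,514 in favor — approved.

Not approved — the Class I shares did not give the required vote.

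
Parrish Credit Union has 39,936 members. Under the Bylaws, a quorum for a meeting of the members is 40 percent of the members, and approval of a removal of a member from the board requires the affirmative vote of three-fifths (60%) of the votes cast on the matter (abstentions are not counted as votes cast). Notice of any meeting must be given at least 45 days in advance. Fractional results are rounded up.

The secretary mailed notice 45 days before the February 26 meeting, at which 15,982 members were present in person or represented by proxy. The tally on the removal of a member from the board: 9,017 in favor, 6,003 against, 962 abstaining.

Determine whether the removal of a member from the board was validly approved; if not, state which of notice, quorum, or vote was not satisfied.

Valid — all requirements satisfied.

Notice: 45 days given; 45 required. Satisfied.
Quorum: 40% of 39,936 = 15,974.40, rounded up to 15,975; 15,982 present. Satisfied.
Vote: requires three-fifths of the votes cast (15,982 − 962 abstaining = 15,020); 3/5 of 15020 = 9012, so 9,012 needed; 9,017 in favor. Satisfied.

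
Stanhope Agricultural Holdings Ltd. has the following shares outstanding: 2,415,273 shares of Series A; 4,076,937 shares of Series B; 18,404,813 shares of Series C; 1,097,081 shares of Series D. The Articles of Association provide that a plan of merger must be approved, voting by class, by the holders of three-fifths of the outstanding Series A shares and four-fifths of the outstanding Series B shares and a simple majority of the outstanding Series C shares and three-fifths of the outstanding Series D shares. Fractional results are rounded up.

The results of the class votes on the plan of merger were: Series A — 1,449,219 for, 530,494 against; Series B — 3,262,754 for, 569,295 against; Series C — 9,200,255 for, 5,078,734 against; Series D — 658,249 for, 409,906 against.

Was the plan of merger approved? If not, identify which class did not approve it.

Not approved — the Series C shares did not give the required vote.

Series A: 3/5 of 2415273 = 1449163.80, rounded up to 1449164; 1,449,164 required, 1,449,219 in favor — approved.
Series B: 4/5 of 4076937 = 3261549.60, rounded up to 3261550; 3,261,550 required, 3,262,754 in favor — approved.
Series C: a majority of 18404813 is 9202407; 9,202,407 required, 9,200,255 in favor — not approved.
Series D: 3/5 of 1097081 = 658248.60, rounded up to 658249; 658,249 required, 658,249 in favor — approved.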